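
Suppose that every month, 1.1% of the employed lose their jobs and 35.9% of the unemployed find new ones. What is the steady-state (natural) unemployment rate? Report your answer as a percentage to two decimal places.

Steady-state unemployment rate ≈ 2.97%.

At steady state the flows balance: s·E = f·U, so U/(E+U) = s/(s+f).
u* = 1.1 / (1.1 + 35.9) = 1.1 / 37.00 = 2.97%.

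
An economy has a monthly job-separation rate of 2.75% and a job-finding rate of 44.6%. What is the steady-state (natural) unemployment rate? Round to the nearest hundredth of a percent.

At steady state the flows balance: s·E = f·U, so U/(E+U) = s/(s+f).
u* = 2.75 / (2.75 + 44.6) = 2.75 / 47.35 = 5.81%.

Steady-state unemployment rate ≈ 5.81%.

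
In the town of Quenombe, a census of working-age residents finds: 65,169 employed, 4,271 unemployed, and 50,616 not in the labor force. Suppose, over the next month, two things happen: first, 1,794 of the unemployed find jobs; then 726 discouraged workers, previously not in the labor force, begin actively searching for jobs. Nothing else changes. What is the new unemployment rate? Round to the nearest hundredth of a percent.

Initially, labor force = 65,169 + 4,271 = 69,440, so u = 4,271/69,440 = 6.15%.
After the first change, unemployed falls and employed rises by 1,794; labor force unchanged → E = 66,963, U = 2,477, labor force = 69,440.
After the second change, unemployed and labor force both rise by 726 → E = 66,963, U = 3,203, labor force = 70,166.
New unemployment rate = 3,203 / 70,166 = 4.56%.

New unemployment rate ≈ 4.56%.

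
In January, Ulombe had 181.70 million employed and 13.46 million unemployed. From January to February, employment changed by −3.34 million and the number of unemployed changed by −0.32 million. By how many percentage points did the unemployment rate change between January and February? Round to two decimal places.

The unemployment rate changed by −0.04 percentage points.

January: labor force = 181.70 + 13.46 = 195.16; u = 13.46/195.16 = 6.90%.
February: labor force = 178.36 + 13.14 = 191.50; u = 13.14/191.50 = 6.86%.
Change = 6.86% − 6.90% = −0.04 pp.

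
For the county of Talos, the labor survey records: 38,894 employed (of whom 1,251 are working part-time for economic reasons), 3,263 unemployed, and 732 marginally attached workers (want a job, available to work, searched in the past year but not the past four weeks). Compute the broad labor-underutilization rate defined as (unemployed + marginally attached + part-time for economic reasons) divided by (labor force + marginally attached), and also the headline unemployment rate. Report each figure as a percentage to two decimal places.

Labor force = 38,894 + 3,263 = 42,157.
Numerator = 3,263 + 732 + 1,251 = 5,246.
Denominator = 42,157 + 732 = 42,889.
Broad rate = 5,246 / 42,889 = 12.23%.
Headline unemployment rate = 3,263 / 42,157 = 7.74%.

Broad underutilization rate ≈ 12.23%; headline unemployment rate ≈ 7.74%.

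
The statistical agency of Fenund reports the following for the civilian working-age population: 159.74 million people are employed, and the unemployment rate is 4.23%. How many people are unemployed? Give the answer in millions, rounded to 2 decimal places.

Let U be the number unemployed. The labor force is E + U, and U/(E+U) = 0.0423.
So U = 0.0423 × 159.74 / (1 − 0.0423) = 6.7570 / 0.9577 ≈ 7.06 million.

About 7.06 million are unemployed.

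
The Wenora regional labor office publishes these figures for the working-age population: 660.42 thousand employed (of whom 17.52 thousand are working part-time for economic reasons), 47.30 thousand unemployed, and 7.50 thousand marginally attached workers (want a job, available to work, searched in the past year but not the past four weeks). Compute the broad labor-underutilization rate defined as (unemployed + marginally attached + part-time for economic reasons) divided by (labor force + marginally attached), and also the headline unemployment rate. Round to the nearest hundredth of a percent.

Labor force = 660.42 + 47.30 = 707.72 thousand.
Numerator = 47.30 + 7.50 + 17.52 = 72.32 thousand.
Denominator = 707.72 + 7.50 = 715.22 thousand.
Broad rate = 72.32 / 715.22 = 10.11%.
Headline unemployment rate = 47.30 / 707.72 = 6.68%.

Broad underutilization rate ≈ 10.11%; headline unemployment rate ≈ 6.68%.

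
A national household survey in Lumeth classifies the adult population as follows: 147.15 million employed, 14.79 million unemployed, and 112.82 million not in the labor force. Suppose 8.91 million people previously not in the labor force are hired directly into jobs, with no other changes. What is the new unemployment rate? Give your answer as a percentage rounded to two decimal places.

Initially, labor force = 147.15 + 14.79 = 161.94 million, so u = 14.79/161.94 = 9.13%.
After the change, employed and labor force both rise by 8.91; unemployed unchanged → E = 156.06, U = 14.79, labor force = 170.85 million.
New unemployment rate = 14.79 / 170.85 = 8.66%.

New unemployment rate ≈ 8.66%.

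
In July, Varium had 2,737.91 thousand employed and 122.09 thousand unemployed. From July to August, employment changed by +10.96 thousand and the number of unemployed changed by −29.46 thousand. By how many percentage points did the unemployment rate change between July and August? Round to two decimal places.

The unemployment rate changed by −1.01 percentage points.

July: labor force = 2,737.91 + 122.09 = 2,860.00; u = 122.09/2,860.00 = 4.27%.
August: labor force = 2,748.87 + 92.63 = 2,841.50; u = 92.63/2,841.50 = 3.26%.
Change = 3.26% − 4.27% = −1.01 pp.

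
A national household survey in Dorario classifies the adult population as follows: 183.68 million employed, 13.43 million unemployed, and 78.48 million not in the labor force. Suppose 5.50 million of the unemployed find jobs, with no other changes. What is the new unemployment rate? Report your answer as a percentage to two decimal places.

New unemployment rate ≈ 4.02%.

Initially, labor force = 183.68 + 13.43 = 197.11 million, so u = 13.43/197.11 = 6.81%.
After the change, unemployed falls and employed rises by 5.50; labor force unchanged → E = 189.18, U = 7.93, labor force = 197.11 million.
New unemployment rate = 7.93 / 197.11 = 4.02%.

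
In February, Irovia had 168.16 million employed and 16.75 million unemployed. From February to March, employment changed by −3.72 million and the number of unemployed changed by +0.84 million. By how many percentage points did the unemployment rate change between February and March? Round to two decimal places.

February: labor force = 168.16 + 16.75 = 184.91; u = 16.75/184.91 = 9.06%.
March: labor force = 164.44 + 17.59 = 182.03; u = 17.59/182.03 = 9.66%.
Change = 9.66% − 9.06% = +0.60 pp.

The unemployment rate changed by +0.60 percentage points.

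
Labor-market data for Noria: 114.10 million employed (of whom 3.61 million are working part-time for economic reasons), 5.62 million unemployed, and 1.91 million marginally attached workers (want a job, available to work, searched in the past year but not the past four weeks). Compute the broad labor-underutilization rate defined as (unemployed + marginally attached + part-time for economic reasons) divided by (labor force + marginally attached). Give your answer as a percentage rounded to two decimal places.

Labor force = 114.10 + 5.62 = 119.72 million.
Numerator = 5.62 + 1.91 + 3.61 = 11.14 million.
Denominator = 119.72 + 1.91 = 121.63 million.
Broad rate = 11.14 / 121.63 = 9.16%.

Broad underutilization rate ≈ 9.16%.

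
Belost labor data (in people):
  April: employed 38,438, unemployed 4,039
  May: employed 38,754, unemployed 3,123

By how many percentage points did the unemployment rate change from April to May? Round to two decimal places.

April: labor force = 38,438 + 4,039 = 42,477; u = 4,039/42,477 = 9.51%.
May: labor force = 38,754 + 3,123 = 41,877; u = 3,123/41,877 = 7.46%.
Change = 7.46% − 9.51% = −2.05 pp.

The unemployment rate changed by −2.05 percentage points.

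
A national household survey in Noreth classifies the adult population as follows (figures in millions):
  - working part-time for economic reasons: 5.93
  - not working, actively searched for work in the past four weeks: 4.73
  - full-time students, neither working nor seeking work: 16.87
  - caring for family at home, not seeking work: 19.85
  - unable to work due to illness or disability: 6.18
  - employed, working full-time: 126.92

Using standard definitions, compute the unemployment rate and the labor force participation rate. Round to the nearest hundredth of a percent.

Employed = 5.93 + 126.92 = 132.85 million (anyone who worked, including part-time for economic reasons, counts as employed).
Unemployed = 4.73 million.
Labor force = 132.85 + 4.73 = 137.58 million.
Not in labor force = 16.87 + 19.85 + 6.18 = 42.90 million (those not working and not actively searching are outside the labor force).
Civilian working-age population = 137.58 + 42.90 = 180.48 million.
Unemployment rate = 4.73 / 137.58 = 3.44%.
Labor force participation rate = 137.58 / 180.48 = 76.23%.

Unemployment rate ≈ 3.44%; labor force participation rate ≈ 76.23%.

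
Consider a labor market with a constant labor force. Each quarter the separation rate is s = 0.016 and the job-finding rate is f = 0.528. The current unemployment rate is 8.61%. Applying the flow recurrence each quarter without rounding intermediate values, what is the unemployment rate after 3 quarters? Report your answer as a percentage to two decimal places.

With a fixed labor force, u_{t+1} = u_t + s·(1−u_t) − f·u_t = u_t·(1−s−f) + s.
Here 1−s−f = 0.456 and s = 0.016.
u_1 = 0.086100 × 0.456 + 0.016 = 0.055262.
u_2 = 0.055262 × 0.456 + 0.016 = 0.041199.
u_3 = 0.041199 × 0.456 + 0.016 = 0.034787.

Unemployment rate after three quarters ≈ 3.48%.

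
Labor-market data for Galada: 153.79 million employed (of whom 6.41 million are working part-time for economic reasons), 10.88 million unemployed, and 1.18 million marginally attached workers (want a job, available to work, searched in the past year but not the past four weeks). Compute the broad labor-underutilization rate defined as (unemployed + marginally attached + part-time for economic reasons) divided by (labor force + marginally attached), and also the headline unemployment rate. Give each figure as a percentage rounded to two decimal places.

Broad underutilization rate ≈ 11.14%; headline unemployment rate ≈ 6.61%.

Labor force = 153.79 + 10.88 = 164.67 million.
Numerator = 10.88 + 1.18 + 6.41 = 18.47 million.
Denominator = 164.67 + 1.18 = 165.85 million.
Broad rate = 18.47 / 165.85 = 11.14%.
Headline unemployment rate = 10.88 / 164.67 = 6.61%.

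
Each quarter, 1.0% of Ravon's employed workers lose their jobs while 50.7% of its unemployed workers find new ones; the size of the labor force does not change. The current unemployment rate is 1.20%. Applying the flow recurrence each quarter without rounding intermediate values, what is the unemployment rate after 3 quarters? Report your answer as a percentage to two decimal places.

With a fixed labor force, u_{t+1} = u_t + s·(1−u_t) − f·u_t = u_t·(1−s−f) + s.
Here 1−s−f = 0.483 and s = 0.010.
u_1 = 0.012000 × 0.483 + 0.010 = 0.015796.
u_2 = 0.015796 × 0.483 + 0.010 = 0.017629.
u_3 = 0.017629 × 0.483 + 0.010 = 0.018515.

Unemployment rate after three quarters ≈ 1.85%.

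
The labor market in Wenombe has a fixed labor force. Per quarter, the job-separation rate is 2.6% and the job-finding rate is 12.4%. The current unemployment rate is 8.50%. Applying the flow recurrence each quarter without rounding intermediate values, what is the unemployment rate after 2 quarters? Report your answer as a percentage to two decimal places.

Unemployment rate after two quarters ≈ 10.95%.

With a fixed labor force, u_{t+1} = u_t + s·(1−u_t) − f·u_t = u_t·(1−s−f) + s.
Here 1−s−f = 0.850 and s = 0.026.
u_1 = 0.085000 × 0.850 + 0.026 = 0.098250.
u_2 = 0.098250 × 0.850 + 0.026 = 0.109512.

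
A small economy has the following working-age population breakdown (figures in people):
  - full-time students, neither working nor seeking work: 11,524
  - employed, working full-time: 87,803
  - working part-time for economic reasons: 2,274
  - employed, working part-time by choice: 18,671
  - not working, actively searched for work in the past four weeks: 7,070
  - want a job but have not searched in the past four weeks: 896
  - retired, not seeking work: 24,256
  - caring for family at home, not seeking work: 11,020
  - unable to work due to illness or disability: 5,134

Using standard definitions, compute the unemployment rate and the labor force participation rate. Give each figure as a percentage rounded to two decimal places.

Employed = 87,803 + 2,274 + 18,671 = 108,748 (anyone who worked, including part-time for economic reasons, counts as employed).
Unemployed = 7,070.
Labor force = 108,748 + 7,070 = 115,818.
Not in labor force = 11,524 + 896 + 24,256 + 11,020 + 5,134 = 52,830 (those not working and not actively searching are outside the labor force — including those who want a job but have given up searching).
Civilian working-age population = 115,818 + 52,830 = 168,648.
Unemployment rate = 7,070 / 115,818 = 6.10%.
Labor force participation rate = 115,818 / 168,648 = 68.67%.

Unemployment rate ≈ 6.10%; labor force participation rate ≈ 68.67%.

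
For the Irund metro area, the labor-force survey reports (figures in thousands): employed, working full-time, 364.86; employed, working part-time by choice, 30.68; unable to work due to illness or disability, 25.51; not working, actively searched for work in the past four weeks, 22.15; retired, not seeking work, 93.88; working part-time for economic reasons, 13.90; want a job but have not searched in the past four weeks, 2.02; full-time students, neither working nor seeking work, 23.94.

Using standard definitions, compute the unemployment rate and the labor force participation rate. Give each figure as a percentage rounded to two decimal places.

Employed = 364.86 + 30.68 + 13.90 = 409.44 thousand (anyone who worked, including part-time for economic reasons, counts as employed).
Unemployed = 22.15 thousand.
Labor force = 409.44 + 22.15 = 431.59 thousand.
Not in labor force = 25.51 + 93.88 + 2.02 + 23.94 = 145.35 thousand (those not working and not actively searching are outside the labor force — including those who want a job but have given up searching).
Civilian working-age population = 431.59 + 145.35 = 576.94 thousand.
Unemployment rate = 22.15 / 431.59 = 5.13%.
Labor force participation rate = 431.59 / 576.94 = 74.81%.

Unemployment rate ≈ 5.13%; labor force participation rate ≈ 74.81%.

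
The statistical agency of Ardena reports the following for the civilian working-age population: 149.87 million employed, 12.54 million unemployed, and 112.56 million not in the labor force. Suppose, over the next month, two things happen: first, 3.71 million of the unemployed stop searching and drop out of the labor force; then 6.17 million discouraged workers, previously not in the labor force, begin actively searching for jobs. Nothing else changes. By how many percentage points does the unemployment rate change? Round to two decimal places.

Initially, labor force = 149.87 + 12.54 = 162.41 million, so u = 12.54/162.41 = 7.72%.
After the first change, unemployed and labor force both fall by 3.71 → E = 149.87, U = 8.83, labor force = 158.70 million.
After the second change, unemployed and labor force both rise by 6.17 → E = 149.87, U = 15.00, labor force = 164.87 million.
New unemployment rate = 15.00 / 164.87 = 9.10%.
Change = 9.10% − 7.72% = +1.38 percentage points.

The unemployment rate changes by +1.38 percentage points.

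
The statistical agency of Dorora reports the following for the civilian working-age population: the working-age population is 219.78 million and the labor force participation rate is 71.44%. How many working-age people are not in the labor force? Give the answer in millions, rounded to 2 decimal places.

Share not in the labor force = 1 − 0.7144 = 0.2856.
Not in labor force = 0.2856 × 219.78 ≈ 62.77 million.

About 62.77 million are not in the labor force.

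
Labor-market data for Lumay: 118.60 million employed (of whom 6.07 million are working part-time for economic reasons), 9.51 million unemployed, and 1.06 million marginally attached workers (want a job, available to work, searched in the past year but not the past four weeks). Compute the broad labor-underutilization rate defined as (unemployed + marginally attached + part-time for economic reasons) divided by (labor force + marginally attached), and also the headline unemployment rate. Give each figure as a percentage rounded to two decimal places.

Broad underutilization rate ≈ 12.88%; headline unemployment rate ≈ 7.42%.

Labor force = 118.60 + 9.51 = 128.11 million.
Numerator = 9.51 + 1.06 + 6.07 = 16.64 million.
Denominator = 128.11 + 1.06 = 129.17 million.
Broad rate = 16.64 / 129.17 = 12.88%.
Headline unemployment rate = 9.51 / 128.11 = 7.42%.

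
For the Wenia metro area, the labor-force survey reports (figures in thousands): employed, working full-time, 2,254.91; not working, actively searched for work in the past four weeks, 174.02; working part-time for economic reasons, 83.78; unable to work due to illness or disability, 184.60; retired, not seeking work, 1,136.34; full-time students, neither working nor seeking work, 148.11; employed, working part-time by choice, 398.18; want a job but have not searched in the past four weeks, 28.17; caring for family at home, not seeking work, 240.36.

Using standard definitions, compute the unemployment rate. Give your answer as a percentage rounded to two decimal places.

Unemployment rate ≈ 5.98%.

Employed = 2,254.91 + 83.78 + 398.18 = 2,736.87 thousand (anyone who worked, including part-time for economic reasons, counts as employed).
Unemployed = 174.02 thousand.
Labor force = 2,736.87 + 174.02 = 2,910.89 thousand.
Unemployment rate = 174.02 / 2,910.89 = 5.98%.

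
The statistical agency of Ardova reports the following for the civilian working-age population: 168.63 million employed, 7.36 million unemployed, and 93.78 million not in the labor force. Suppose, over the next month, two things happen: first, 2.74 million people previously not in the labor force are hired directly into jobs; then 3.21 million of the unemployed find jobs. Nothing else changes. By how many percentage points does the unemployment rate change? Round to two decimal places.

Initially, labor force = 168.63 + 7.36 = 175.99 million, so u = 7.36/175.99 = 4.18%.
After the first change, employed and labor force both rise by 2.74; unemployed unchanged → E = 171.37, U = 7.36, labor force = 178.73 million.
After the second change, unemployed falls and employed rises by 3.21; labor force unchanged → E = 174.58, U = 4.15, labor force = 178.73 million.
New unemployment rate = 4.15 / 178.73 = 2.32%.
Change = 2.32% − 4.18% = −1.86 percentage points.

The unemployment rate changes by −1.86 percentage points.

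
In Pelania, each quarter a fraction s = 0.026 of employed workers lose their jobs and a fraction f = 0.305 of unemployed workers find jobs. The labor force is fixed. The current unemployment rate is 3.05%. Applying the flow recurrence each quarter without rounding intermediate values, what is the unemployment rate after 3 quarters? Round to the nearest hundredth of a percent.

With a fixed labor force, u_{t+1} = u_t + s·(1−u_t) − f·u_t = u_t·(1−s−f) + s.
Here 1−s−f = 0.669 and s = 0.026.
u_1 = 0.030500 × 0.669 + 0.026 = 0.046405.
u_2 = 0.046405 × 0.669 + 0.026 = 0.057045.
u_3 = 0.057045 × 0.669 + 0.026 = 0.064163.

Unemployment rate after three quarters ≈ 6.42%.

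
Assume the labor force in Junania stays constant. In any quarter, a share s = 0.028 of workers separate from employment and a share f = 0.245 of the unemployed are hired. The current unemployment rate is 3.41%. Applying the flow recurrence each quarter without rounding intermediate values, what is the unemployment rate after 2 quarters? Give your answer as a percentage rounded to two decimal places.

Unemployment rate after two quarters ≈ 6.64%.

With a fixed labor force, u_{t+1} = u_t + s·(1−u_t) − f·u_t = u_t·(1−s−f) + s.
Here 1−s−f = 0.727 and s = 0.028.
u_1 = 0.034100 × 0.727 + 0.028 = 0.052791.
u_2 = 0.052791 × 0.727 + 0.028 = 0.066379.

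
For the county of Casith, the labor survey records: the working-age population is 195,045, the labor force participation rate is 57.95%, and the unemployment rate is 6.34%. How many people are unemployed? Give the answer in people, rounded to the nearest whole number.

Labor force = 0.5795 × 195,045 = 113,029.
Unemployed = 0.0634 × 113,029 ≈ 7,166.

About 7,166 are unemployed.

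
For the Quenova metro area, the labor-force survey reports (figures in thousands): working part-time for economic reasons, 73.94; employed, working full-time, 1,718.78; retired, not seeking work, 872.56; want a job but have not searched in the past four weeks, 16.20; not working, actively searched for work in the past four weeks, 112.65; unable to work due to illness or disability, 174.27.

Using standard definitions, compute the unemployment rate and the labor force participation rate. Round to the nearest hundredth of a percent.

Unemployment rate ≈ 5.91%; labor force participation rate ≈ 64.19%.

Employed = 73.94 + 1,718.78 = 1,792.72 thousand (anyone who worked, including part-time for economic reasons, counts as employed).
Unemployed = 112.65 thousand.
Labor force = 1,792.72 + 112.65 = 1,905.37 thousand.
Not in labor force = 872.56 + 16.20 + 174.27 = 1,063.03 thousand (those not working and not actively searching are outside the labor force — including those who want a job but have given up searching).
Civilian working-age population = 1,905.37 + 1,063.03 = 2,968.40 thousand.
Unemployment rate = 112.65 / 1,905.37 = 5.91%.
Labor force participation rate = 1,905.37 / 2,968.40 = 64.19%.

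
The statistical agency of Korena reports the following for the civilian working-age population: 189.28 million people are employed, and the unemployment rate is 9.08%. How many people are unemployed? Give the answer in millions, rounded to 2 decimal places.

Let U be the number unemployed. The labor force is E + U, and U/(E+U) = 0.0908.
So U = 0.0908 × 189.28 / (1 − 0.0908) = 17.1866 / 0.9092 ≈ 18.90 million.

About 18.90 million are unemployed.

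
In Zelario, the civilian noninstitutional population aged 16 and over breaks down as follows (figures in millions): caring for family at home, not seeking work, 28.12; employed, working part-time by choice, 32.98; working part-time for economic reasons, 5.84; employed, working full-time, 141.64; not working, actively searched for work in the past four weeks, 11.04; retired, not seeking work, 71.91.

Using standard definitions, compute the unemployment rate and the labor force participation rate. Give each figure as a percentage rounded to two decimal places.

Employed = 32.98 + 5.84 + 141.64 = 180.46 million (anyone who worked, including part-time for economic reasons, counts as employed).
Unemployed = 11.04 million.
Labor force = 180.46 + 11.04 = 191.50 million.
Not in labor force = 28.12 + 71.91 = 100.03 million (those not working and not actively searching are outside the labor force).
Civilian working-age population = 191.50 + 100.03 = 291.53 million.
Unemployment rate = 11.04 / 191.50 = 5.77%.
Labor force participation rate = 191.50 / 291.53 = 65.69%.

Unemployment rate ≈ 5.77%; labor force participation rate ≈ 65.69%.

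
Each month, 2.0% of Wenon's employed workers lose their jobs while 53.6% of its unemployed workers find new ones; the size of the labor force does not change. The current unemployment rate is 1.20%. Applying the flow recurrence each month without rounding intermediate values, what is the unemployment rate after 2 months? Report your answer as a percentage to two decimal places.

Unemployment rate after two months ≈ 3.12%.

With a fixed labor force, u_{t+1} = u_t + s·(1−u_t) − f·u_t = u_t·(1−s−f) + s.
Here 1−s−f = 0.444 and s = 0.020.
u_1 = 0.012000 × 0.444 + 0.020 = 0.025328.
u_2 = 0.025328 × 0.444 + 0.020 = 0.031246.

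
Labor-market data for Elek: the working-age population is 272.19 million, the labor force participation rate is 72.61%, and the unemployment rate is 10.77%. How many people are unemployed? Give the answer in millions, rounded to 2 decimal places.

Labor force = 0.7261 × 272.19 = 197.64 million.
Unemployed = 0.1077 × 197.64 ≈ 21.29 million.

About 21.29 million are unemployed.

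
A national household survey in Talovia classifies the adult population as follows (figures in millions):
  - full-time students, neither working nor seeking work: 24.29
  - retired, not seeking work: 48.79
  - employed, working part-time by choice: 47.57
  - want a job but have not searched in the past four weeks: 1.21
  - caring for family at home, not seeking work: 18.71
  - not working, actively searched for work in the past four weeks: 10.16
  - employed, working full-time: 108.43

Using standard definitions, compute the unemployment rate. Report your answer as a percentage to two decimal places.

Employed = 47.57 + 108.43 = 156.00 million.
Unemployed = 10.16 million.
Labor force = 156.00 + 10.16 = 166.16 million.
Unemployment rate = 10.16 / 166.16 = 6.11%.

Unemployment rate ≈ 6.11%.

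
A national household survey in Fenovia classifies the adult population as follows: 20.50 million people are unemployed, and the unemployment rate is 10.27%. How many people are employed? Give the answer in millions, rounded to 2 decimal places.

Labor force = U / u = 20.50 / 0.1027 ≈ 199.61 million.
Employed = labor force − unemployed = 199.61 − 20.50 = 179.11 million.

About 179.11 million are employed.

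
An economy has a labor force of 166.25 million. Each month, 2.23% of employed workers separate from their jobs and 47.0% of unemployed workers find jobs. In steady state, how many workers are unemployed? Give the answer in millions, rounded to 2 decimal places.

Steady-state unemployment rate u* = s/(s+f) = 2.23/(2.23+47.0) = 0.045298.
Unemployed = u* × labor force = 0.045298 × 166.25 ≈ 7.53 million.

About 7.53 million are unemployed in steady state.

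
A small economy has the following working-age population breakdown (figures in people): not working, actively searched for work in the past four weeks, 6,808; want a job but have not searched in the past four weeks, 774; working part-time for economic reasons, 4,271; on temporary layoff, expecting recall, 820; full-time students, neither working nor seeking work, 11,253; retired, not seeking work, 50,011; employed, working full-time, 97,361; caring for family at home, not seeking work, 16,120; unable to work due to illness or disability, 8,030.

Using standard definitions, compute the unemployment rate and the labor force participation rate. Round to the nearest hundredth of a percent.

Employed = 4,271 + 97,361 = 101,632 (anyone who worked, including part-time for economic reasons, counts as employed).
Unemployed = 6,808 + 820 = 7,628 (jobless and actively searching, or on temporary layoff).
Labor force = 101,632 + 7,628 = 109,260.
Not in labor force = 774 + 11,253 + 50,011 + 16,120 + 8,030 = 86,188 (those not working and not actively searching are outside the labor force — including those who want a job but have given up searching).
Civilian working-age population = 109,260 + 86,188 = 195,448.
Unemployment rate = 7,628 / 109,260 = 6.98%.
Labor force participation rate = 109,260 / 195,448 = 55.90%.

Unemployment rate ≈ 6.98%; labor force participation rate ≈ 55.90%.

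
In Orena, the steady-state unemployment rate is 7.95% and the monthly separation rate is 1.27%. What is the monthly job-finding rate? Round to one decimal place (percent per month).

From u* = s/(s+f): f = s·(1−u)/u.
f = 1.27 × (1 − 0.0795) / 0.0795 = 1.1690 / 0.0795 ≈ 14.7% per month.

Job-finding rate ≈ 14.7% per month.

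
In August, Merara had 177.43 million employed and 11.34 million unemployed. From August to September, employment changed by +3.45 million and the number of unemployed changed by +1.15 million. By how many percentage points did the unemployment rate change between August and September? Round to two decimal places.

The unemployment rate changed by +0.45 percentage points.

August: labor force = 177.43 + 11.34 = 188.77; u = 11.34/188.77 = 6.01%.
September: labor force = 180.88 + 12.49 = 193.37; u = 12.49/193.37 = 6.46%.
Change = 6.46% − 6.01% = +0.45 pp.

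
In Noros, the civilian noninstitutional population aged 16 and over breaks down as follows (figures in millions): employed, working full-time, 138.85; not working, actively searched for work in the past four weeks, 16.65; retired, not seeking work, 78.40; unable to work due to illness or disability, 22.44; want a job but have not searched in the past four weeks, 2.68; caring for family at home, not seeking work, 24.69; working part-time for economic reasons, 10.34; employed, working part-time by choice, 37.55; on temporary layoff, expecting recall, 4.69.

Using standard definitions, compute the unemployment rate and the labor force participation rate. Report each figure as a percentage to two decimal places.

Employed = 138.85 + 10.34 + 37.55 = 186.74 million (anyone who worked, including part-time for economic reasons, counts as employed).
Unemployed = 16.65 + 4.69 = 21.34 million (jobless and actively searching, or on temporary layoff).
Labor force = 186.74 + 21.34 = 208.08 million.
Not in labor force = 78.40 + 22.44 + 2.68 + 24.69 = 128.21 million (those not working and not actively searching are outside the labor force — including those who want a job but have given up searching).
Civilian working-age population = 208.08 + 128.21 = 336.29 million.
Unemployment rate = 21.34 / 208.08 = 10.26%.
Labor force participation rate = 208.08 / 336.29 = 61.88%.

Unemployment rate ≈ 10.26%; labor force participation rate ≈ 61.88%.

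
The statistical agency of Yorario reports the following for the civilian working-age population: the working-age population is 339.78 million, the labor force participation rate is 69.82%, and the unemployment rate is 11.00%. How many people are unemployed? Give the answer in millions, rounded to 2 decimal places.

About 26.10 million are unemployed.

Labor force = 0.6982 × 339.78 = 237.23 million.
Unemployed = 0.1100 × 237.23 ≈ 26.10 million.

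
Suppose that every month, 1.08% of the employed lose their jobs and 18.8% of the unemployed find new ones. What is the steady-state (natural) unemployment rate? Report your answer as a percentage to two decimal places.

At steady state the flows balance: s·E = f·U, so U/(E+U) = s/(s+f).
u* = 1.08 / (1.08 + 18.8) = 1.08 / 19.88 = 5.43%.

Steady-state unemployment rate ≈ 5.43%.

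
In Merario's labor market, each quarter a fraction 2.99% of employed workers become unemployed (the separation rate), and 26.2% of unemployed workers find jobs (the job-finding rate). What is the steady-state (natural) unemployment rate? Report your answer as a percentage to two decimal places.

Steady-state unemployment rate ≈ 10.24%.

At steady state the flows balance: s·E = f·U, so U/(E+U) = s/(s+f).
u* = 2.99 / (2.99 + 26.2) = 2.99 / 29.19 = 10.24%.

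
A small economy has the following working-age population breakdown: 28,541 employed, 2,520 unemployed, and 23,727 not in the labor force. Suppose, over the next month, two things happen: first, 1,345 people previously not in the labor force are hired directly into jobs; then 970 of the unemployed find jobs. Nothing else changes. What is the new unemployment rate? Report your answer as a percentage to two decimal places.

New unemployment rate ≈ 4.78%.

Initially, labor force = 28,541 + 2,520 = 31,061, so u = 2,520/31,061 = 8.11%.
After the first change, employed and labor force both rise by 1,345; unemployed unchanged → E = 29,886, U = 2,520, labor force = 32,406.
After the second change, unemployed falls and employed rises by 970; labor force unchanged → E = 30,856, U = 1,550, labor force = 32,406.
New unemployment rate = 1,550 / 32,406 = 4.78%.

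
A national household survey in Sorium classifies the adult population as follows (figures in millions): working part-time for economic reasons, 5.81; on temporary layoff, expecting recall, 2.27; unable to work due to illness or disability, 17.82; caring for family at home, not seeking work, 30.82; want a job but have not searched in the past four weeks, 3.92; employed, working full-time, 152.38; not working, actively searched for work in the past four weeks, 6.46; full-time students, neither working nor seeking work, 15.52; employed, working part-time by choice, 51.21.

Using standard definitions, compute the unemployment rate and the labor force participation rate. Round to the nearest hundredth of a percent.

Unemployment rate ≈ 4.00%; labor force participation rate ≈ 76.21%.

Employed = 5.81 + 152.38 + 51.21 = 209.40 million (anyone who worked, including part-time for economic reasons, counts as employed).
Unemployed = 2.27 + 6.46 = 8.73 million (jobless and actively searching, or on temporary layoff).
Labor force = 209.40 + 8.73 = 218.13 million.
Not in labor force = 17.82 + 30.82 + 3.92 + 15.52 = 68.08 million (those not working and not actively searching are outside the labor force — including those who want a job but have given up searching).
Civilian working-age population = 218.13 + 68.08 = 286.21 million.
Unemployment rate = 8.73 / 218.13 = 4.00%.
Labor force participation rate = 218.13 / 286.21 = 76.21%.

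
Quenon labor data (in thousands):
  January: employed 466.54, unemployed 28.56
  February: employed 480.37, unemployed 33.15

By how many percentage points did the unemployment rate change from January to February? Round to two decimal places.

January: labor force = 466.54 + 28.56 = 495.10; u = 28.56/495.10 = 5.77%.
February: labor force = 480.37 + 33.15 = 513.52; u = 33.15/513.52 = 6.46%.
Change = 6.46% − 5.77% = +0.69 pp.

The unemployment rate changed by +0.69 percentage points.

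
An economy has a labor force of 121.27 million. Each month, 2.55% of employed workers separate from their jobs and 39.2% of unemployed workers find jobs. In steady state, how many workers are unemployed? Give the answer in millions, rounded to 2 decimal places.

About 7.41 million are unemployed in steady state.

Steady-state unemployment rate u* = s/(s+f) = 2.55/(2.55+39.2) = 0.061078.
Unemployed = u* × labor force = 0.061078 × 121.27 ≈ 7.41 million.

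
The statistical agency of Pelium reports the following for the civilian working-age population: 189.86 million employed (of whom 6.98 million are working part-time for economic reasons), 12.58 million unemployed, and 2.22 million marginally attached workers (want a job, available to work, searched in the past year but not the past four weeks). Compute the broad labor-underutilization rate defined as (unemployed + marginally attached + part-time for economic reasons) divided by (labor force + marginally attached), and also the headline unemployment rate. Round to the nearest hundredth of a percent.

Labor force = 189.86 + 12.58 = 202.44 million.
Numerator = 12.58 + 2.22 + 6.98 = 21.78 million.
Denominator = 202.44 + 2.22 = 204.66 million.
Broad rate = 21.78 / 204.66 = 10.64%.
Headline unemployment rate = 12.58 / 202.44 = 6.21%.

Broad underutilization rate ≈ 10.64%; headline unemployment rate ≈ 6.21%.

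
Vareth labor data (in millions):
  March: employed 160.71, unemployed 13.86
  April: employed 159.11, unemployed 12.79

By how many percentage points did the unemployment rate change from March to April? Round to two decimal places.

The unemployment rate changed by −0.50 percentage points.

March: labor force = 160.71 + 13.86 = 174.57; u = 13.86/174.57 = 7.94%.
April: labor force = 159.11 + 12.79 = 171.90; u = 12.79/171.90 = 7.44%.
Change = 7.44% − 7.94% = −0.50 pp.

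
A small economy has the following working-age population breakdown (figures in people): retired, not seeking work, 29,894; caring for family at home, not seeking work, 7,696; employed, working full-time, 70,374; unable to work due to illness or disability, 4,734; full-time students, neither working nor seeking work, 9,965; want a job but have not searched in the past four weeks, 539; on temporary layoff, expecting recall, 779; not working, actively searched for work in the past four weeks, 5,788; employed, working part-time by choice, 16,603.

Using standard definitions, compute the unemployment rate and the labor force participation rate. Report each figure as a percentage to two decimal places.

Unemployment rate ≈ 7.02%; labor force participation rate ≈ 63.91%.

Employed = 70,374 + 16,603 = 86,977.
Unemployed = 779 + 5,788 = 6,567 (jobless and actively searching, or on temporary layoff).
Labor force = 86,977 + 6,567 = 93,544.
Not in labor force = 29,894 + 7,696 + 4,734 + 9,965 + 539 = 52,828 (those not working and not actively searching are outside the labor force — including those who want a job but have given up searching).
Civilian working-age population = 93,544 + 52,828 = 146,372.
Unemployment rate = 6,567 / 93,544 = 7.02%.
Labor force participation rate = 93,544 / 146,372 = 63.91%.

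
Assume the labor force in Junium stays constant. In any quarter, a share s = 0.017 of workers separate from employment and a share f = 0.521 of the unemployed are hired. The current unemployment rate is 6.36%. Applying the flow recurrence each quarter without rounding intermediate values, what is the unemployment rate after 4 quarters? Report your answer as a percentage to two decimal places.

With a fixed labor force, u_{t+1} = u_t + s·(1−u_t) − f·u_t = u_t·(1−s−f) + s.
Here 1−s−f = 0.462 and s = 0.017.
u_1 = 0.063600 × 0.462 + 0.017 = 0.046383.
u_2 = 0.046383 × 0.462 + 0.017 = 0.038429.
u_3 = 0.038429 × 0.462 + 0.017 = 0.034754.
u_4 = 0.034754 × 0.462 + 0.017 = 0.033056.

Unemployment rate after four quarters ≈ 3.31%.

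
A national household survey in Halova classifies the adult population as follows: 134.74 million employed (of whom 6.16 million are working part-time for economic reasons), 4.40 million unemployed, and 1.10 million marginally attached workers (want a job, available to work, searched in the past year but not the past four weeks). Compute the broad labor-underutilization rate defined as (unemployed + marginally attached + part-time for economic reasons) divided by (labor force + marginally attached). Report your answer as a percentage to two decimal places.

Labor force = 134.74 + 4.40 = 139.14 million.
Numerator = 4.40 + 1.10 + 6.16 = 11.66 million.
Denominator = 139.14 + 1.10 = 140.24 million.
Broad rate = 11.66 / 140.24 = 8.31%.

Broad underutilization rate ≈ 8.31%.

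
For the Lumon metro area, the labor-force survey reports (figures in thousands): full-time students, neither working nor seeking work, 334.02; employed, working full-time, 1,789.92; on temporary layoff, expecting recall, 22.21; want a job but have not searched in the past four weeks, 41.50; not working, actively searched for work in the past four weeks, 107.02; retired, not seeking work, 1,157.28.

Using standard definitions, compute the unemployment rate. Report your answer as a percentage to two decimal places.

Employed = 1,789.92 thousand.
Unemployed = 22.21 + 107.02 = 129.23 thousand (jobless and actively searching, or on temporary layoff).
Labor force = 1,789.92 + 129.23 = 1,919.15 thousand.
Unemployment rate = 129.23 / 1,919.15 = 6.73%.

Unemployment rate ≈ 6.73%.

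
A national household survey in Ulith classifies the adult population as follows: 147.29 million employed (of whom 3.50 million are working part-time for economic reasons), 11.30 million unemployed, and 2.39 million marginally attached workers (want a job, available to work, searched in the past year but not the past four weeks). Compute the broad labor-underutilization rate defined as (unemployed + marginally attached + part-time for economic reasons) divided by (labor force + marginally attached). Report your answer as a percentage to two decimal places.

Labor force = 147.29 + 11.30 = 158.59 million.
Numerator = 11.30 + 2.39 + 3.50 = 17.19 million.
Denominator = 158.59 + 2.39 = 160.98 million.
Broad rate = 17.19 / 160.98 = 10.68%.

Broad underutilization rate ≈ 10.68%.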